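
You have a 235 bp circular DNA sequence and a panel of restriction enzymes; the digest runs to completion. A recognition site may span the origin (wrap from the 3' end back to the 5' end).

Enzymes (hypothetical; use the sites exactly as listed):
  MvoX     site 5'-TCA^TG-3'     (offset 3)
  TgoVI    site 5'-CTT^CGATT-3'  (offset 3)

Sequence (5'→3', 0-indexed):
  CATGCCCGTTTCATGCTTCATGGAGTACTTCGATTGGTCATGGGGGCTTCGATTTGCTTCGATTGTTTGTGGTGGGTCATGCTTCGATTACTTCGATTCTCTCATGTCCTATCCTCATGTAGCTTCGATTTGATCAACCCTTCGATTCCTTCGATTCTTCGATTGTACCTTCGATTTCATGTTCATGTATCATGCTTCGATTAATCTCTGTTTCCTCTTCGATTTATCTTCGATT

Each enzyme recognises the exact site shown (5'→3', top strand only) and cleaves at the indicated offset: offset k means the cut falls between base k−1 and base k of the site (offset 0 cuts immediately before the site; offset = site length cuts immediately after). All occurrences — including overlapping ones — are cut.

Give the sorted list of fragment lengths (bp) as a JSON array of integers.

[5,5,6,7,7,7,8,8,8,9,9,9,10,10,10,11,11,11,12,13,17,20,22]

Scan for sites:
  MvoX (TCATG, off=3): starts [10, 17, 37, 76, 101, 114, 176, 182, 189, 234] → cuts [2, 13, 20, 40, 79, 104, 117, 179, 185, 192]
  TgoVI (CTTCGATT, off=3): starts [27, 46, 56, 81, 90, 122, 139, 148, 156, 168, 194, 216, 227] → cuts [30, 49, 59, 84, 93, 125, 142, 151, 159, 171, 197, 219, 230]

Pooled cuts: [2, 13, 20, 30, 40, 49, 59, 79, 84, 93, 104, 117, 125, 142, 151, 159, 171, 179, 185, 192, 197, 219, 230]

Fragment lengths:
  2→13: 11 bp
  13→20: 7 bp
  20→30: 10 bp
  30→40: 10 bp
  40→49: 9 bp
  49→59: 10 bp
  59→79: 20 bp
  79→84: 5 bp
  84→93: 9 bp
  93→104: 11 bp
  104→117: 13 bp
  117→125: 8 bp
  125→142: 17 bp
  142→151: 9 bp
  151→159: 8 bp
  159→171: 12 bp
  171→179: 8 bp
  179→185: 6 bp
  185→192: 7 bp
  192→197: 5 bp
  197→219: 22 bp
  219→230: 11 bp
  230→2 (wrap): 235-230+2 = 7 bp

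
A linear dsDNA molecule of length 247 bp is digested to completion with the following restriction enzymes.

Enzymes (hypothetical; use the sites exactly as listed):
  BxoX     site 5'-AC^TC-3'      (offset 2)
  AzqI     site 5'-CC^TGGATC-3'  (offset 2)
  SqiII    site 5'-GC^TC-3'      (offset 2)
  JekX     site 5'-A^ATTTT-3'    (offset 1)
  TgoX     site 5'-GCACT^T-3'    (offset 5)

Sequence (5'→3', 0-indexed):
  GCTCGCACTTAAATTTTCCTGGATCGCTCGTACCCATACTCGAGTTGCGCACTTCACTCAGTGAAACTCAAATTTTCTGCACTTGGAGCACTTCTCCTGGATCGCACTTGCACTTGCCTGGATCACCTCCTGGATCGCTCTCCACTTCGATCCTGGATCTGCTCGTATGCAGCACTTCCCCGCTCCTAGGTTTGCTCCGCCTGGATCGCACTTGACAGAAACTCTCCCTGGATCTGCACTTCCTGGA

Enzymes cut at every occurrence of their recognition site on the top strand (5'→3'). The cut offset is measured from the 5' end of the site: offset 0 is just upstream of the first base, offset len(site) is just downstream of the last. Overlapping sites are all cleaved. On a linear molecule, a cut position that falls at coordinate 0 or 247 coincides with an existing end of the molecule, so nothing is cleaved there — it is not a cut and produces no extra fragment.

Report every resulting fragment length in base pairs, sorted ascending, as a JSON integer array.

[2,3,4,4,4,5,6,6,6,7,7,7,7,8,8,9,9,10,10,11,11,12,12,12,12,12,14,14,15]

Site scan:
  BxoX ACTC/2: at [37, 55, 65, 220] ⇒ [39, 57, 67, 222]
  AzqI CCTGGATC/2: at [17, 95, 116, 128, 151, 199, 226] ⇒ [19, 97, 118, 130, 153, 201, 228]
  SqiII GCTC/2: at [0, 25, 136, 160, 181, 193] ⇒ [2, 27, 138, 162, 183, 195]
  JekX AATTTT/1: at [11, 70] ⇒ [12, 71]
  TgoX GCACTT/5: at [4, 48, 78, 87, 103, 109, 171, 207, 235] ⇒ [9, 53, 83, 92, 108, 114, 176, 212, 240]

Pooled cuts: [2, 9, 12, 19, 27, 39, 53, 57, 67, 71, 83, 92, 97, 108, 114, 118, 130, 138, 153, 162, 176, 183, 195, 201, 212, 222, 228, 240]

Fragment lengths:
  [0,2): 2 bp
  [2,9): 7 bp
  [9,12): 3 bp
  [12,19): 7 bp
  [19,27): 8 bp
  [27,39): 12 bp
  [39,53): 14 bp
  [53,57): 4 bp
  [57,67): 10 bp
  [67,71): 4 bp
  [71,83): 12 bp
  [83,92): 9 bp
  [92,97): 5 bp
  [97,108): 11 bp
  [108,114): 6 bp
  [114,118): 4 bp
  [118,130): 12 bp
  [130,138): 8 bp
  [138,153): 15 bp
  [153,162): 9 bp
  [162,176): 14 bp
  [176,183): 7 bp
  [183,195): 12 bp
  [195,201): 6 bp
  [201,212): 11 bp
  [212,222): 10 bp
  [222,228): 6 bp
  [228,240): 12 bp
  [240,247): 7 bp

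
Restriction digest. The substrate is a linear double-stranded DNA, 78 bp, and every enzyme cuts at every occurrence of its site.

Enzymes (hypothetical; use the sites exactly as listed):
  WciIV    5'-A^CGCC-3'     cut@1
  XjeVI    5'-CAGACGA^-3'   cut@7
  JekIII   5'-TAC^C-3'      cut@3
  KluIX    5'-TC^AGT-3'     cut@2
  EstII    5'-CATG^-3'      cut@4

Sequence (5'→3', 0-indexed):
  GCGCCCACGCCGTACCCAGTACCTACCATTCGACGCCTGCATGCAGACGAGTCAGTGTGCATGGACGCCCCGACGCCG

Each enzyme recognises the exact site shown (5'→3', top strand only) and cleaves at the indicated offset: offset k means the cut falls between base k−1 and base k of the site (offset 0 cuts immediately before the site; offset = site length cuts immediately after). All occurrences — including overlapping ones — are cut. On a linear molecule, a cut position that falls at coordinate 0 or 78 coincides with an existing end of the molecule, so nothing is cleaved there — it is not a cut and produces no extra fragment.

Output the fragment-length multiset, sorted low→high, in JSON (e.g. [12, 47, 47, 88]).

[2,3,4,5,7,7,7,7,8,8,10,10]

Scan for sites:
  WciIV (ACGCC, off=1): starts [6, 32, 64, 72] → cuts [7, 33, 65, 73]
  XjeVI (CAGACGA, off=7): starts [43] → cuts [50]
  JekIII (TACC, off=3): starts [12, 19, 23] → cuts [15, 22, 26]
  KluIX (TCAGT, off=2): starts [51] → cuts [53]
  EstII (CATG, off=4): starts [39, 59] → cuts [43, 63]

Pooled cuts: [7, 15, 22, 26, 33, 43, 50, 53, 63, 65, 73]

Fragments:
  [0,7): 7 bp
  [7,15): 8 bp
  [15,22): 7 bp
  [22,26): 4 bp
  [26,33): 7 bp
  [33,43): 10 bp
  [43,50): 7 bp
  [50,53): 3 bp
  [53,63): 10 bp
  [63,65): 2 bp
  [65,73): 8 bp
  [73,78): 5 bp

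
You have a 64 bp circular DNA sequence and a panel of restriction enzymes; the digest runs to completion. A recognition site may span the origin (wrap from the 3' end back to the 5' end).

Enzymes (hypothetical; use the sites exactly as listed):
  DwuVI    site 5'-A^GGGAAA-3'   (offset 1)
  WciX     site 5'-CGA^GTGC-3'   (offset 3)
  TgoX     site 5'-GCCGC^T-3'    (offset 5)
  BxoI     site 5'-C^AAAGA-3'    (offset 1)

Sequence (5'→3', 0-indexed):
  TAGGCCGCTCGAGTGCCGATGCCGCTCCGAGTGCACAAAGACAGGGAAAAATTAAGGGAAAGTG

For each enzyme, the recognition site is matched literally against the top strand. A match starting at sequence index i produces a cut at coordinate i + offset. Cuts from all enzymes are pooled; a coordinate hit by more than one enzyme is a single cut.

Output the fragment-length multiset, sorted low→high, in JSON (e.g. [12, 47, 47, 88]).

[4,5,6,7,12,13,17]

Per-enzyme occurrences:
  DwuVI AGGGAAA/1: at [42, 54] ⇒ [43, 55]
  WciX CGAGTGC/3: at [9, 27] ⇒ [12, 30]
  TgoX GCCGCT/5: at [3, 20] ⇒ [8, 25]
  BxoI CAAAGA/1: at [35] ⇒ [36]

All cut coordinates (distinct, sorted): [8, 12, 25, 30, 36, 43, 55]

Fragments:
  8→12: 4 bp
  12→25: 13 bp
  25→30: 5 bp
  30→36: 6 bp
  36→43: 7 bp
  43→55: 12 bp
  55→8 (wrap): 64-55+8 = 17 bp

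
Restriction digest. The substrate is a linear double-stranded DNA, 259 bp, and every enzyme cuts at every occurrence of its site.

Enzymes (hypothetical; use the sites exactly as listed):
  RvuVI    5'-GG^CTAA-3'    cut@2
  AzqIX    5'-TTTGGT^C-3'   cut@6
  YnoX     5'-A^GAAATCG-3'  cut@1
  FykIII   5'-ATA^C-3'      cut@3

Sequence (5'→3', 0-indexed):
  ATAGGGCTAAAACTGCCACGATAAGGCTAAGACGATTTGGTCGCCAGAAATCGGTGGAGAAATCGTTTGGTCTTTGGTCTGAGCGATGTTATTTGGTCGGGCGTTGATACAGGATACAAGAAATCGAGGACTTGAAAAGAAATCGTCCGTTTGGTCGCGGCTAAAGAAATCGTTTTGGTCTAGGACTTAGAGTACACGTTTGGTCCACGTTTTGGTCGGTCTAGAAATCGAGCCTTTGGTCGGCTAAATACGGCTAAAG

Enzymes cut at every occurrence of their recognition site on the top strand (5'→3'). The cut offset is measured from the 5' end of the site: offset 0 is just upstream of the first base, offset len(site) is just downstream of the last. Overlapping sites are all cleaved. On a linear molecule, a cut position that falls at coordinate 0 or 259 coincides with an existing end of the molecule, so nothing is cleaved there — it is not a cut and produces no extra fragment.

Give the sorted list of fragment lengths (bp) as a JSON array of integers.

[3,3,3,5,5,5,6,6,7,7,7,7,12,12,12,13,14,15,17,17,19,19,20,25]

Scan for sites:
  RvuVI GGCTAA/2: at [4, 24, 158, 241, 251] ⇒ [6, 26, 160, 243, 253]
  AzqIX TTTGGTC/6: at [35, 65, 72, 91, 149, 173, 198, 210, 234] ⇒ [41, 71, 78, 97, 155, 179, 204, 216, 240]
  YnoX AGAAATCG/1: at [45, 57, 118, 137, 164, 222] ⇒ [46, 58, 119, 138, 165, 223]
  FykIII ATAC/3: at [106, 113, 247] ⇒ [109, 116, 250]

All cut coordinates (distinct, sorted): [6, 26, 41, 46, 58, 71, 78, 97, 109, 116, 119, 138, 155, 160, 165, 179, 204, 216, 223, 240, 243, 250, 253]

Fragment lengths:
  [0,6): 6 bp
  [6,26): 20 bp
  [26,41): 15 bp
  [41,46): 5 bp
  [46,58): 12 bp
  [58,71): 13 bp
  [71,78): 7 bp
  [78,97): 19 bp
  [97,109): 12 bp
  [109,116): 7 bp
  [116,119): 3 bp
  [119,138): 19 bp
  [138,155): 17 bp
  [155,160): 5 bp
  [160,165): 5 bp
  [165,179): 14 bp
  [179,204): 25 bp
  [204,216): 12 bp
  [216,223): 7 bp
  [223,240): 17 bp
  [240,243): 3 bp
  [243,250): 7 bp
  [250,253): 3 bp
  [253,259): 6 bp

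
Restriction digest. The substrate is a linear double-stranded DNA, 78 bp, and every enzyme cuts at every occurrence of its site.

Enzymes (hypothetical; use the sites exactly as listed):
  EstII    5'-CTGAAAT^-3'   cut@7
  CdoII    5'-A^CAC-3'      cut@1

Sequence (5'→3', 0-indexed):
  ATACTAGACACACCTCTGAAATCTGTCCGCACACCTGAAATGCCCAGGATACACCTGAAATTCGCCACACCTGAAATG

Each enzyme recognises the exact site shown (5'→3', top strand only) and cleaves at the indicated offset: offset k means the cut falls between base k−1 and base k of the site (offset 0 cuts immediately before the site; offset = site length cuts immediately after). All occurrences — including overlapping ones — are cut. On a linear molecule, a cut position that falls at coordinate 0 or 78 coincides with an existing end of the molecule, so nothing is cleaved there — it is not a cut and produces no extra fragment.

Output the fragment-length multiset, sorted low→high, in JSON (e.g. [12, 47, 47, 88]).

Scan for sites:
  EstII CTGAAAT/7: at [15, 34, 54, 70] ⇒ [22, 41, 61, 77]
  CdoII ACAC/1: at [7, 9, 30, 50, 66] ⇒ [8, 10, 31, 51, 67]

Pooled cuts: [8, 10, 22, 31, 41, 51, 61, 67, 77]

Fragments:
  [0,8): 8 bp
  [8,10): 2 bp
  [10,22): 12 bp
  [22,31): 9 bp
  [31,41): 10 bp
  [41,51): 10 bp
  [51,61): 10 bp
  [61,67): 6 bp
  [67,77): 10 bp
  [77,78): 1 bp

[1,2,6,8,9,10,10,10,10,12]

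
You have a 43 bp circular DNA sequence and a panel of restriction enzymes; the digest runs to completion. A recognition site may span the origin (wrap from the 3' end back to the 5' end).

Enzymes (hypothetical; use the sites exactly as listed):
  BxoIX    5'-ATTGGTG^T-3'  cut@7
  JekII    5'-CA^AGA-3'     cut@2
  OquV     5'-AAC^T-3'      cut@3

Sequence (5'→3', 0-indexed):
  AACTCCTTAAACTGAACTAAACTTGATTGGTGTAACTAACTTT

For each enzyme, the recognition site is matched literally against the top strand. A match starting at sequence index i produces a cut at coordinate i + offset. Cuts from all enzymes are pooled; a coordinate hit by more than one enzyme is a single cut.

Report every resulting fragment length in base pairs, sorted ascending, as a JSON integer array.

[4,4,5,5,6,9,10]

Site scan:
  BxoIX (ATTGGTGT, off=7): starts [25] → cuts [32]
  JekII (CAAGA, off=2): no sites
  OquV (AACT, off=3): starts [0, 9, 14, 19, 33, 37] → cuts [3, 12, 17, 22, 36, 40]

Pooled cuts: [3, 12, 17, 22, 32, 36, 40]

Fragment lengths:
  3→12: 9 bp
  12→17: 5 bp
  17→22: 5 bp
  22→32: 10 bp
  32→36: 4 bp
  36→40: 4 bp
  40→3 (wrap): 43-40+3 = 6 bp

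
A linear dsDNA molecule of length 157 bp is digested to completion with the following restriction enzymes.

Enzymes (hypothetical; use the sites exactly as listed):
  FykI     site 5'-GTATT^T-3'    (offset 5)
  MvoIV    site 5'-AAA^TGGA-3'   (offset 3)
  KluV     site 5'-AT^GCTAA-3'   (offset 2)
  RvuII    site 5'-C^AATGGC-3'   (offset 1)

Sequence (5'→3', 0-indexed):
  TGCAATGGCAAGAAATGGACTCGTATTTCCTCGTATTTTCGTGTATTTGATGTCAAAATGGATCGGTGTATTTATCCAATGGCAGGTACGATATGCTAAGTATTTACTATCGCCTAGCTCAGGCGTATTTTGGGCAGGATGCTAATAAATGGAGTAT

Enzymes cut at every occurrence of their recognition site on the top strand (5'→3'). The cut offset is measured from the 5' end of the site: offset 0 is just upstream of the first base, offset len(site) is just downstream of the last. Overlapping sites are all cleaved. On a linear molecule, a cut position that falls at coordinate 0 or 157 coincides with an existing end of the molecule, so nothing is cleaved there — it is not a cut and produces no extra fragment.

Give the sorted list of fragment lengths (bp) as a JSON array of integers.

Scan for sites:
  FykI GTATTT/5: at [22, 32, 42, 67, 99, 124] ⇒ [27, 37, 47, 72, 104, 129]
  MvoIV AAATGGA/3: at [12, 55, 146] ⇒ [15, 58, 149]
  KluV ATGCTAA/2: at [92, 138] ⇒ [94, 140]
  RvuII CAATGGC/1: at [2, 76] ⇒ [3, 77]

Pooled cuts: [3, 15, 27, 37, 47, 58, 72, 77, 94, 104, 129, 140, 149]

Fragments:
  [0,3): 3 bp
  [3,15): 12 bp
  [15,27): 12 bp
  [27,37): 10 bp
  [37,47): 10 bp
  [47,58): 11 bp
  [58,72): 14 bp
  [72,77): 5 bp
  [77,94): 17 bp
  [94,104): 10 bp
  [104,129): 25 bp
  [129,140): 11 bp
  [140,149): 9 bp
  [149,157): 8 bp

[3,5,8,9,10,10,10,11,11,12,12,14,17,25]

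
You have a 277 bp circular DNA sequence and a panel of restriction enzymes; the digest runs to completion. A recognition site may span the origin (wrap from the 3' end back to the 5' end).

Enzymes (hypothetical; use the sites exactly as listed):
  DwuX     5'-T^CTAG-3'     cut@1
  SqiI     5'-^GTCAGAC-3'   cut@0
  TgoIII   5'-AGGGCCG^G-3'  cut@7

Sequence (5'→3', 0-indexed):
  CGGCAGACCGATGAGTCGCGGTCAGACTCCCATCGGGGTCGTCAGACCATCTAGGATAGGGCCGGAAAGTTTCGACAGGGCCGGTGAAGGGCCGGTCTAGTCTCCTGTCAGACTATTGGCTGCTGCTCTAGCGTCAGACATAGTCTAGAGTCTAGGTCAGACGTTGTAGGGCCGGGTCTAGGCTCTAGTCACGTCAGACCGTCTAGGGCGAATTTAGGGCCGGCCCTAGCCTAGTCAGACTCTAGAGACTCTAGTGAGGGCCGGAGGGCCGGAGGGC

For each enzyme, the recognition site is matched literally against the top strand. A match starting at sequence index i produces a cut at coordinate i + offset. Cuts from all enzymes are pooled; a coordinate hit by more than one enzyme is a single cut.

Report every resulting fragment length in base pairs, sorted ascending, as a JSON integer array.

Site scan:
  DwuX TCTAG/1: at [49, 95, 126, 143, 150, 176, 183, 201, 240, 249] ⇒ [50, 96, 127, 144, 151, 177, 184, 202, 241, 250]
  SqiI GTCAGAC/0: at [20, 40, 106, 132, 155, 192, 233] ⇒ [20, 40, 106, 132, 155, 192, 233]
  TgoIII AGGGCCGG/7: at [57, 76, 87, 167, 215, 256, 264, 272] ⇒ [2, 64, 83, 94, 174, 222, 263, 271]

All cut coordinates (distinct, sorted): [2, 20, 40, 50, 64, 83, 94, 96, 106, 127, 132, 144, 151, 155, 174, 177, 184, 192, 202, 222, 233, 241, 250, 263, 271]

Fragments:
  2→20: 18 bp
  20→40: 20 bp
  40→50: 10 bp
  50→64: 14 bp
  64→83: 19 bp
  83→94: 11 bp
  94→96: 2 bp
  96→106: 10 bp
  106→127: 21 bp
  127→132: 5 bp
  132→144: 12 bp
  144→151: 7 bp
  151→155: 4 bp
  155→174: 19 bp
  174→177: 3 bp
  177→184: 7 bp
  184→192: 8 bp
  192→202: 10 bp
  202→222: 20 bp
  222→233: 11 bp
  233→241: 8 bp
  241→250: 9 bp
  250→263: 13 bp
  263→271: 8 bp
  271→2 (wrap): 277-271+2 = 8 bp

[2,3,4,5,7,7,8,8,8,8,9,10,10,10,11,11,12,13,14,18,19,19,20,20,21]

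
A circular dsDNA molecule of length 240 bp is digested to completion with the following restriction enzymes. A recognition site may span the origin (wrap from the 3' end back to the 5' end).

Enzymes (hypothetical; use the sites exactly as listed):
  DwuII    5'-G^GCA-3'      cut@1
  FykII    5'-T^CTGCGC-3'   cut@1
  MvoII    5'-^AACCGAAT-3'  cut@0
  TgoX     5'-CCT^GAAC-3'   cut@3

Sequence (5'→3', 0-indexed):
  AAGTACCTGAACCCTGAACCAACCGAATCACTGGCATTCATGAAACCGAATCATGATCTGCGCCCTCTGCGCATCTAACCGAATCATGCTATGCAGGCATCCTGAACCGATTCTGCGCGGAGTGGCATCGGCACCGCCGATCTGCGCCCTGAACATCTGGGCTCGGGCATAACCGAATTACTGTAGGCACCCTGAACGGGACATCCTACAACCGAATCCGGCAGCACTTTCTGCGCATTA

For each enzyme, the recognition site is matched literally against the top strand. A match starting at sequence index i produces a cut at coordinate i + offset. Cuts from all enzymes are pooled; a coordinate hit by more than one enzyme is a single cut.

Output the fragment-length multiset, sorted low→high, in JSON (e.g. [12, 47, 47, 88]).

[4,5,6,7,7,7,9,9,9,10,10,10,11,11,12,13,14,16,16,16,18,20]

Site scan:
  DwuII GGCA/1: at [32, 95, 123, 129, 165, 185, 219] ⇒ [33, 96, 124, 130, 166, 186, 220]
  FykII TCTGCGC/1: at [56, 65, 111, 140, 229] ⇒ [57, 66, 112, 141, 230]
  MvoII AACCGAAT/0: at [20, 43, 76, 170, 209] ⇒ [20, 43, 76, 170, 209]
  TgoX CCTGAAC/3: at [5, 12, 100, 147, 190] ⇒ [8, 15, 103, 150, 193]

All cut coordinates (distinct, sorted): [8, 15, 20, 33, 43, 57, 66, 76, 96, 103, 112, 124, 130, 141, 150, 166, 170, 186, 193, 209, 220, 230]

Fragment lengths:
  8→15: 7 bp
  15→20: 5 bp
  20→33: 13 bp
  33→43: 10 bp
  43→57: 14 bp
  57→66: 9 bp
  66→76: 10 bp
  76→96: 20 bp
  96→103: 7 bp
  103→112: 9 bp
  112→124: 12 bp
  124→130: 6 bp
  130→141: 11 bp
  141→150: 9 bp
  150→166: 16 bp
  166→170: 4 bp
  170→186: 16 bp
  186→193: 7 bp
  193→209: 16 bp
  209→220: 11 bp
  220→230: 10 bp
  230→8 (wrap): 240-230+8 = 18 bp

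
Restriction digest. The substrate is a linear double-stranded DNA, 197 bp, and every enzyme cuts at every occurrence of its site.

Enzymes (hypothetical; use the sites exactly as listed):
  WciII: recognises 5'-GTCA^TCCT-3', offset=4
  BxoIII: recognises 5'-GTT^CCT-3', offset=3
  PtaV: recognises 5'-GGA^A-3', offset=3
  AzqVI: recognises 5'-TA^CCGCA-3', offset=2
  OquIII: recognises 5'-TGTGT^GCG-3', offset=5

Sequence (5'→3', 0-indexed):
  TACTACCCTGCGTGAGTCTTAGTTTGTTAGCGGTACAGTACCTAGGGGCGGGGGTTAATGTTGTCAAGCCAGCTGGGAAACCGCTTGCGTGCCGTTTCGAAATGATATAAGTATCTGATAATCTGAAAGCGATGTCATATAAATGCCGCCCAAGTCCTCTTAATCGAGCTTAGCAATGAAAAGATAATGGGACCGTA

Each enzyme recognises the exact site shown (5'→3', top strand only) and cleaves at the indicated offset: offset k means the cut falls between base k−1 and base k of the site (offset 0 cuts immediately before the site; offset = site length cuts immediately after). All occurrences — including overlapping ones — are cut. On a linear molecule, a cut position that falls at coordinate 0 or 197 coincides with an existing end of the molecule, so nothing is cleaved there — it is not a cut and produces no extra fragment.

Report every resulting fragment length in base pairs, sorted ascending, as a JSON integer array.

[78,119]

Scan for sites:
  WciII (GTCATCCT, off=4): no sites
  BxoIII (GTTCCT, off=3): no sites
  PtaV GGAA/3: at [75] ⇒ [78]
  AzqVI (TACCGCA, off=2): no sites
  OquIII (TGTGTGCG, off=5): no sites

All cut coordinates (distinct, sorted): [78]

Fragments:
  [0,78): 78 bp
  [78,197): 119 bp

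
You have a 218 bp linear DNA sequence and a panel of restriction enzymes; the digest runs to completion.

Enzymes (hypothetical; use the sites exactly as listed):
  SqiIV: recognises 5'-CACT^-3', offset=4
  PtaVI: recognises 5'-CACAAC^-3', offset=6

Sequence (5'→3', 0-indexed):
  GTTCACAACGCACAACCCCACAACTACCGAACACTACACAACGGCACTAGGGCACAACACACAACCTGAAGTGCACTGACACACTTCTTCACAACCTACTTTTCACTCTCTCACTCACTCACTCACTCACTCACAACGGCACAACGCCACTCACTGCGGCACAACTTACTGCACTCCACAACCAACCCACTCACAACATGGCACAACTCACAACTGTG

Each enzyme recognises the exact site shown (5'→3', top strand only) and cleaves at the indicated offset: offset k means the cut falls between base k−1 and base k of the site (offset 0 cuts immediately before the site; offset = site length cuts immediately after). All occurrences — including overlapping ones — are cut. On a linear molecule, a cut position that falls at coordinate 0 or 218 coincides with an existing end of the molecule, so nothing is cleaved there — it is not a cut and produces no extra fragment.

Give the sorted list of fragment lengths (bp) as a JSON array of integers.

[4,4,4,4,4,4,6,6,6,6,7,7,7,7,7,8,8,8,8,9,9,10,10,10,10,10,11,12,12]

Per-enzyme occurrences:
  SqiIV CACT/4: at [31, 44, 73, 81, 103, 111, 115, 119, 123, 127, 147, 151, 171, 187] ⇒ [35, 48, 77, 85, 107, 115, 119, 123, 127, 131, 151, 155, 175, 191]
  PtaVI CACAAC/6: at [3, 10, 18, 36, 52, 59, 89, 131, 139, 159, 176, 191, 201, 208] ⇒ [9, 16, 24, 42, 58, 65, 95, 137, 145, 165, 182, 197, 207, 214]

All cut coordinates (distinct, sorted): [9, 16, 24, 35, 42, 48, 58, 65, 77, 85, 95, 107, 115, 119, 123, 127, 131, 137, 145, 151, 155, 165, 175, 182, 191, 197, 207, 214]

Fragment lengths:
  [0,9): 9 bp
  [9,16): 7 bp
  [16,24): 8 bp
  [24,35): 11 bp
  [35,42): 7 bp
  [42,48): 6 bp
  [48,58): 10 bp
  [58,65): 7 bp
  [65,77): 12 bp
  [77,85): 8 bp
  [85,95): 10 bp
  [95,107): 12 bp
  [107,115): 8 bp
  [115,119): 4 bp
  [119,123): 4 bp
  [123,127): 4 bp
  [127,131): 4 bp
  [131,137): 6 bp
  [137,145): 8 bp
  [145,151): 6 bp
  [151,155): 4 bp
  [155,165): 10 bp
  [165,175): 10 bp
  [175,182): 7 bp
  [182,191): 9 bp
  [191,197): 6 bp
  [197,207): 10 bp
  [207,214): 7 bp
  [214,218): 4 bp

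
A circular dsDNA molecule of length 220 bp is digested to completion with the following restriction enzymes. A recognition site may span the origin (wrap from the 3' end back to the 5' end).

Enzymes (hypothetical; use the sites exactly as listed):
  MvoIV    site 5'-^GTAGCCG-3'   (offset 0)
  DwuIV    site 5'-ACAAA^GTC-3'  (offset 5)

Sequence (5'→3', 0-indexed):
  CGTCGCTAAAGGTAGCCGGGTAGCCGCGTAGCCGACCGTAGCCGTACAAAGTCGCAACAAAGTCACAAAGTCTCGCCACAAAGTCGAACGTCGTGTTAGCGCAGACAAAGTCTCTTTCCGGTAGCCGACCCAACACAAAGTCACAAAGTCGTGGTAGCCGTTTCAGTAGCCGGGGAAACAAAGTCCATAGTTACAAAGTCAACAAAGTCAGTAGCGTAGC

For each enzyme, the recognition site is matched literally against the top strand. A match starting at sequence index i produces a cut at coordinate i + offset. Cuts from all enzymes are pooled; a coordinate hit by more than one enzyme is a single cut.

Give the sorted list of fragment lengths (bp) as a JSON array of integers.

Per-enzyme occurrences:
  MvoIV GTAGCCG/0: at [11, 19, 27, 37, 120, 153, 165, 215] ⇒ [11, 19, 27, 37, 120, 153, 165, 215]
  DwuIV ACAAAGTC/5: at [45, 56, 64, 77, 104, 134, 142, 177, 192, 201] ⇒ [50, 61, 69, 82, 109, 139, 147, 182, 197, 206]

All cut coordinates (distinct, sorted): [11, 19, 27, 37, 50, 61, 69, 82, 109, 120, 139, 147, 153, 165, 182, 197, 206, 215]

Fragment lengths:
  11→19: 8 bp
  19→27: 8 bp
  27→37: 10 bp
  37→50: 13 bp
  50→61: 11 bp
  61→69: 8 bp
  69→82: 13 bp
  82→109: 27 bp
  109→120: 11 bp
  120→139: 19 bp
  139→147: 8 bp
  147→153: 6 bp
  153→165: 12 bp
  165→182: 17 bp
  182→197: 15 bp
  197→206: 9 bp
  206→215: 9 bp
  215→11 (wrap): 220-215+11 = 16 bp

[6,8,8,8,8,9,9,10,11,11,12,13,13,15,16,17,19,27]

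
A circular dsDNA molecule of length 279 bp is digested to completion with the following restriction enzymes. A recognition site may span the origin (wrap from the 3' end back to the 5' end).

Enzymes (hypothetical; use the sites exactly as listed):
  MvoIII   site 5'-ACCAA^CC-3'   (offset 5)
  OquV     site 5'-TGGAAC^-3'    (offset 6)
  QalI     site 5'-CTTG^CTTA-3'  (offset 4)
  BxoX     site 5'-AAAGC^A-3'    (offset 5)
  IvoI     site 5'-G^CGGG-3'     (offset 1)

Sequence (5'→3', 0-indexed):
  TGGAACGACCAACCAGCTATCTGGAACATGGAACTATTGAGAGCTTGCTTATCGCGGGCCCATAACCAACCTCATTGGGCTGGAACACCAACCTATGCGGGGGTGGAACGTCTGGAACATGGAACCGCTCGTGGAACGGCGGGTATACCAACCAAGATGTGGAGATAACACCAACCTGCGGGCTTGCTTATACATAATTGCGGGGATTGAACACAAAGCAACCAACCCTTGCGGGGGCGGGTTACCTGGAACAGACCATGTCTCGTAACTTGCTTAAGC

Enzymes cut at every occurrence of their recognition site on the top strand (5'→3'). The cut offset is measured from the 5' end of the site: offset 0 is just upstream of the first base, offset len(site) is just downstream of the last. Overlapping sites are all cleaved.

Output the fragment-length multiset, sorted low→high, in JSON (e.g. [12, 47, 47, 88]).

Per-enzyme occurrences:
  MvoIII ACCAACC/5: at [7, 64, 86, 146, 169, 220] ⇒ [12, 69, 91, 151, 174, 225]
  OquV TGGAAC/6: at [0, 21, 28, 80, 103, 112, 119, 131, 246] ⇒ [6, 27, 34, 86, 109, 118, 125, 137, 252]
  QalI CTTGCTTA/4: at [43, 182, 268] ⇒ [47, 186, 272]
  BxoX AAAGCA/5: at [214] ⇒ [219]
  IvoI GCGGG/1: at [53, 96, 138, 177, 199, 230, 236] ⇒ [54, 97, 139, 178, 200, 231, 237]

Pooled cuts: [6, 12, 27, 34, 47, 54, 69, 86, 91, 97, 109, 118, 125, 137, 139, 151, 174, 178, 186, 200, 219, 225, 231, 237, 252, 272]

Fragments:
  6→12: 6 bp
  12→27: 15 bp
  27→34: 7 bp
  34→47: 13 bp
  47→54: 7 bp
  54→69: 15 bp
  69→86: 17 bp
  86→91: 5 bp
  91→97: 6 bp
  97→109: 12 bp
  109→118: 9 bp
  118→125: 7 bp
  125→137: 12 bp
  137→139: 2 bp
  139→151: 12 bp
  151→174: 23 bp
  174→178: 4 bp
  178→186: 8 bp
  186→200: 14 bp
  200→219: 19 bp
  219→225: 6 bp
  225→231: 6 bp
  231→237: 6 bp
  237→252: 15 bp
  252→272: 20 bp
  272→6 (wrap): 279-272+6 = 13 bp

[2,4,5,6,6,6,6,6,7,7,7,8,9,12,12,12,13,13,14,15,15,15,17,19,20,23]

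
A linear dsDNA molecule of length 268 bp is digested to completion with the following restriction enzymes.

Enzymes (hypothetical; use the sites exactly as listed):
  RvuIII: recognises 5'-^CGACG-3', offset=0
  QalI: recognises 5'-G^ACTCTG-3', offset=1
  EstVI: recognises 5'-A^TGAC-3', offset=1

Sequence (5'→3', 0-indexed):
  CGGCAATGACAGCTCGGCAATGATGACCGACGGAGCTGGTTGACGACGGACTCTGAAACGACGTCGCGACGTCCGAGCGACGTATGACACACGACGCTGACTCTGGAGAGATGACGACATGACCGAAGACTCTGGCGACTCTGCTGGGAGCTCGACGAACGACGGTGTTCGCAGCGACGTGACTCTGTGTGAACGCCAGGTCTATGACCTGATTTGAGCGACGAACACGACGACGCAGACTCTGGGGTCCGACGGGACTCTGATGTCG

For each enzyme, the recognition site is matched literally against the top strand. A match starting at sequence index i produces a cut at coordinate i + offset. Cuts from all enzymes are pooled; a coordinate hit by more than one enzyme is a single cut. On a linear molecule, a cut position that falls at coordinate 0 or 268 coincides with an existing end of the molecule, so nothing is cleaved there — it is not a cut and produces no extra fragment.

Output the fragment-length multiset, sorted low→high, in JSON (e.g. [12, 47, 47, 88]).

Per-enzyme occurrences:
  RvuIII (CGACG, off=0): starts [27, 43, 58, 66, 77, 91, 152, 159, 174, 218, 227, 230, 249] → cuts [27, 43, 58, 66, 77, 91, 152, 159, 174, 218, 227, 230, 249]
  QalI (GACTCTG, off=1): starts [48, 98, 127, 136, 180, 237, 255] → cuts [49, 99, 128, 137, 181, 238, 256]
  EstVI (ATGAC, off=1): starts [5, 22, 83, 110, 118, 203] → cuts [6, 23, 84, 111, 119, 204]

All cut coordinates (distinct, sorted): [6, 23, 27, 43, 49, 58, 66, 77, 84, 91, 99, 111, 119, 128, 137, 152, 159, 174, 181, 204, 218, 227, 230, 238, 249, 256]

Fragment lengths:
  [0,6): 6 bp
  [6,23): 17 bp
  [23,27): 4 bp
  [27,43): 16 bp
  [43,49): 6 bp
  [49,58): 9 bp
  [58,66): 8 bp
  [66,77): 11 bp
  [77,84): 7 bp
  [84,91): 7 bp
  [91,99): 8 bp
  [99,111): 12 bp
  [111,119): 8 bp
  [119,128): 9 bp
  [128,137): 9 bp
  [137,152): 15 bp
  [152,159): 7 bp
  [159,174): 15 bp
  [174,181): 7 bp
  [181,204): 23 bp
  [204,218): 14 bp
  [218,227): 9 bp
  [227,230): 3 bp
  [230,238): 8 bp
  [238,249): 11 bp
  [249,256): 7 bp
  [256,268): 12 bp

[3,4,6,6,7,7,7,7,7,8,8,8,8,9,9,9,9,11,11,12,12,14,15,15,16,17,23]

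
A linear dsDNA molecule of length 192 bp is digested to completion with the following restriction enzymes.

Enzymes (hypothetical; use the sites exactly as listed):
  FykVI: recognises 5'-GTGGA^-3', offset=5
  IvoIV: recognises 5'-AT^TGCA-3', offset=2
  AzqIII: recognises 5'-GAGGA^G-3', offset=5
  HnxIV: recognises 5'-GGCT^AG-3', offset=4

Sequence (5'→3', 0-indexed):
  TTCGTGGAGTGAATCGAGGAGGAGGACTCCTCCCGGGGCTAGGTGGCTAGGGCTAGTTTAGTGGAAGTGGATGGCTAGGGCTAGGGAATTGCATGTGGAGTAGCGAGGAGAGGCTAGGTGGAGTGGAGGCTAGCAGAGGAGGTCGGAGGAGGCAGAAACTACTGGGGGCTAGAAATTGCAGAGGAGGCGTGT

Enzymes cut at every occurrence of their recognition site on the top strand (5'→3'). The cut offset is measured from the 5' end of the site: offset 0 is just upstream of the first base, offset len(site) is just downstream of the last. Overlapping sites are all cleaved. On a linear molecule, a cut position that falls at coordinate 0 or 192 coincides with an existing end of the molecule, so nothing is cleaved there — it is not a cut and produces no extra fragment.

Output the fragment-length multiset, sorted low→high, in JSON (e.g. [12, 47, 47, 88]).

Scan for sites:
  FykVI GTGGA/5: at [3, 60, 66, 94, 117, 122] ⇒ [8, 65, 71, 99, 122, 127]
  IvoIV ATTGCA/2: at [87, 174] ⇒ [89, 176]
  AzqIII GAGGAG/5: at [15, 18, 104, 135, 145, 180] ⇒ [20, 23, 109, 140, 150, 185]
  HnxIV GGCTAG/4: at [36, 44, 50, 72, 78, 111, 127, 166] ⇒ [40, 48, 54, 76, 82, 115, 131, 170]

Pooled cuts: [8, 20, 23, 40, 48, 54, 65, 71, 76, 82, 89, 99, 109, 115, 122, 127, 131, 140, 150, 170, 176, 185]

Fragment lengths:
  [0,8): 8 bp
  [8,20): 12 bp
  [20,23): 3 bp
  [23,40): 17 bp
  [40,48): 8 bp
  [48,54): 6 bp
  [54,65): 11 bp
  [65,71): 6 bp
  [71,76): 5 bp
  [76,82): 6 bp
  [82,89): 7 bp
  [89,99): 10 bp
  [99,109): 10 bp
  [109,115): 6 bp
  [115,122): 7 bp
  [122,127): 5 bp
  [127,131): 4 bp
  [131,140): 9 bp
  [140,150): 10 bp
  [150,170): 20 bp
  [170,176): 6 bp
  [176,185): 9 bp
  [185,192): 7 bp

[3,4,5,5,6,6,6,6,6,7,7,7,8,8,9,9,10,10,10,11,12,17,20]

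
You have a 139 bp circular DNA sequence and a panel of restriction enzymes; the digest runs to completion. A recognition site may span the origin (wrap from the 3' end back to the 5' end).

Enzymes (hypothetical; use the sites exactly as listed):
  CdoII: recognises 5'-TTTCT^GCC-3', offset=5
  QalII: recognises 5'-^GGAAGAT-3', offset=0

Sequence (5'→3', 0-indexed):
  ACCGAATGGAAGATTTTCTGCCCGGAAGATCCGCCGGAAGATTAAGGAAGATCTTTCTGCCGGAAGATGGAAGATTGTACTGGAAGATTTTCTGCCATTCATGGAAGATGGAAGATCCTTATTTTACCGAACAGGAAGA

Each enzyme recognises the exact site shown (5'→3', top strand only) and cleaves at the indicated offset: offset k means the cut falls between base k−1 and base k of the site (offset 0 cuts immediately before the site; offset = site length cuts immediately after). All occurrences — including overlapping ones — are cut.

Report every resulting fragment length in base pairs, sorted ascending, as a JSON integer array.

Per-enzyme occurrences:
  CdoII TTTCTGCC/5: at [14, 53, 88] ⇒ [19, 58, 93]
  QalII GGAAGAT/0: at [7, 23, 35, 45, 61, 68, 81, 102, 109] ⇒ [7, 23, 35, 45, 61, 68, 81, 102, 109]

All cut coordinates (distinct, sorted): [7, 19, 23, 35, 45, 58, 61, 68, 81, 93, 102, 109]

Fragments:
  7→19: 12 bp
  19→23: 4 bp
  23→35: 12 bp
  35→45: 10 bp
  45→58: 13 bp
  58→61: 3 bp
  61→68: 7 bp
  68→81: 13 bp
  81→93: 12 bp
  93→102: 9 bp
  102→109: 7 bp
  109→7 (wrap): 139-109+7 = 37 bp

[3,4,7,7,9,10,12,12,12,13,13,37]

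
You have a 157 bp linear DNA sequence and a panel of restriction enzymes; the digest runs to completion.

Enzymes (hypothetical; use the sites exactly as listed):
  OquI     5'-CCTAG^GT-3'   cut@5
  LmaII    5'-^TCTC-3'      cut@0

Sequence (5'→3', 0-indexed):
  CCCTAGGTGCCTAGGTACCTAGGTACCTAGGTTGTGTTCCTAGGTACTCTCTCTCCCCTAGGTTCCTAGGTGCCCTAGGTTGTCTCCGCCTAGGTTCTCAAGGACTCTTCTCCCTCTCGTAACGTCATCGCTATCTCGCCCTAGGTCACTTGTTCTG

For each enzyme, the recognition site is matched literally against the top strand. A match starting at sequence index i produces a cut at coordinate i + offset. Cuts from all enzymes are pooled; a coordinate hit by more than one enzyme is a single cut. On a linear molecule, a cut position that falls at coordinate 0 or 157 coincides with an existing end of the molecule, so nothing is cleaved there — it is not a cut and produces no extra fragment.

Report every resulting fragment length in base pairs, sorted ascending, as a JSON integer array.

[2,2,2,4,4,6,6,8,8,8,8,9,10,11,11,13,13,13,19]

Scan for sites:
  OquI CCTAGGT/5: at [1, 9, 17, 25, 38, 56, 64, 73, 88, 139] ⇒ [6, 14, 22, 30, 43, 61, 69, 78, 93, 144]
  LmaII TCTC/0: at [47, 49, 51, 82, 95, 108, 114, 133] ⇒ [47, 49, 51, 82, 95, 108, 114, 133]

All cut coordinates (distinct, sorted): [6, 14, 22, 30, 43, 47, 49, 51, 61, 69, 78, 82, 93, 95, 108, 114, 133, 144]

Fragment lengths:
  [0,6): 6 bp
  [6,14): 8 bp
  [14,22): 8 bp
  [22,30): 8 bp
  [30,43): 13 bp
  [43,47): 4 bp
  [47,49): 2 bp
  [49,51): 2 bp
  [51,61): 10 bp
  [61,69): 8 bp
  [69,78): 9 bp
  [78,82): 4 bp
  [82,93): 11 bp
  [93,95): 2 bp
  [95,108): 13 bp
  [108,114): 6 bp
  [114,133): 19 bp
  [133,144): 11 bp
  [144,157): 13 bp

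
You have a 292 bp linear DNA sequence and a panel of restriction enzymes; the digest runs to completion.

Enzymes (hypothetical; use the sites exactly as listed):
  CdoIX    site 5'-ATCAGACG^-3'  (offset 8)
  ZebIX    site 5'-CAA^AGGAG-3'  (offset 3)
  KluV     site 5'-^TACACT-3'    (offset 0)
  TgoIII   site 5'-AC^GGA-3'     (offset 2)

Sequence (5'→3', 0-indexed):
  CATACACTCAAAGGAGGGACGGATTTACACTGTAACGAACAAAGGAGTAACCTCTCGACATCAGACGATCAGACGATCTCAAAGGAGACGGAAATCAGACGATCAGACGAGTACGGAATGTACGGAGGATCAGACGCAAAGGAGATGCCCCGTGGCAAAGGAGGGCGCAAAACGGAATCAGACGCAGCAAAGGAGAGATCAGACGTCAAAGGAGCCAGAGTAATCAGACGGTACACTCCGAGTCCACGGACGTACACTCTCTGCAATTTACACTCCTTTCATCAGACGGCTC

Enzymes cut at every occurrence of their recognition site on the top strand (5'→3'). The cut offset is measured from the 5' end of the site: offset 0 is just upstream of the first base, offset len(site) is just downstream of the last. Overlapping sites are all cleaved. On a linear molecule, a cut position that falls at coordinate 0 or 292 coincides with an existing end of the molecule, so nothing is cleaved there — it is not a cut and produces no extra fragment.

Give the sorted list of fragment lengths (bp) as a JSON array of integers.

Scan for sites:
  CdoIX ATCAGACG/8: at [59, 67, 93, 101, 128, 176, 197, 222, 280] ⇒ [67, 75, 101, 109, 136, 184, 205, 230, 288]
  ZebIX CAAAGGAG/3: at [8, 39, 79, 136, 155, 187, 206] ⇒ [11, 42, 82, 139, 158, 190, 209]
  KluV TACACT/0: at [2, 25, 231, 252, 268] ⇒ [2, 25, 231, 252, 268]
  TgoIII ACGGA/2: at [18, 87, 112, 121, 171, 245] ⇒ [20, 89, 114, 123, 173, 247]

Pooled cuts: [2, 11, 20, 25, 42, 67, 75, 82, 89, 101, 109, 114, 123, 136, 139, 158, 173, 184, 190, 205, 209, 230, 231, 247, 252, 268, 288]

Fragments:
  [0,2): 2 bp
  [2,11): 9 bp
  [11,20): 9 bp
  [20,25): 5 bp
  [25,42): 17 bp
  [42,67): 25 bp
  [67,75): 8 bp
  [75,82): 7 bp
  [82,89): 7 bp
  [89,101): 12 bp
  [101,109): 8 bp
  [109,114): 5 bp
  [114,123): 9 bp
  [123,136): 13 bp
  [136,139): 3 bp
  [139,158): 19 bp
  [158,173): 15 bp
  [173,184): 11 bp
  [184,190): 6 bp
  [190,205): 15 bp
  [205,209): 4 bp
  [209,230): 21 bp
  [230,231): 1 bp
  [231,247): 16 bp
  [247,252): 5 bp
  [252,268): 16 bp
  [268,288): 20 bp
  [288,292): 4 bp

[1,2,3,4,4,5,5,5,6,7,7,8,8,9,9,9,11,12,13,15,15,16,16,17,19,20,21,25]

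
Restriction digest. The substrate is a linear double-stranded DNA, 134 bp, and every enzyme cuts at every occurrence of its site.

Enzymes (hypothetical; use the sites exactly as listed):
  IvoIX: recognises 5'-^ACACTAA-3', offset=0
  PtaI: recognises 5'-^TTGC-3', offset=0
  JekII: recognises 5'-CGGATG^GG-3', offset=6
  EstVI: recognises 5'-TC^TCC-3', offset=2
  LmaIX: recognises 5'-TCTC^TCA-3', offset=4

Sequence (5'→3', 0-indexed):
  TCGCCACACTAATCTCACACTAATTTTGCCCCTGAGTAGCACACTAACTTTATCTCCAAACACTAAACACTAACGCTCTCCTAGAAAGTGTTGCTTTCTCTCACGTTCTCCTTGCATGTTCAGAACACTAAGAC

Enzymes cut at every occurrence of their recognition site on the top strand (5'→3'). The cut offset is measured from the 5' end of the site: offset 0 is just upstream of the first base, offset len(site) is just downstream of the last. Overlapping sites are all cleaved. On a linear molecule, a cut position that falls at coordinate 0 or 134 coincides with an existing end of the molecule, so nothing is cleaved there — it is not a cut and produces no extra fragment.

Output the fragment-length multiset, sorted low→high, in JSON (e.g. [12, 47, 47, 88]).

Scan for sites:
  IvoIX (ACACTAA, off=0): starts [5, 16, 40, 59, 66, 124] → cuts [5, 16, 40, 59, 66, 124]
  PtaI (TTGC, off=0): starts [25, 90, 111] → cuts [25, 90, 111]
  JekII (CGGATGGG, off=6): no sites
  EstVI (TCTCC, off=2): starts [52, 76, 106] → cuts [54, 78, 108]
  LmaIX (TCTCTCA, off=4): starts [96] → cuts [100]

Pooled cuts: [5, 16, 25, 40, 54, 59, 66, 78, 90, 100, 108, 111, 124]

Fragments:
  [0,5): 5 bp
  [5,16): 11 bp
  [16,25): 9 bp
  [25,40): 15 bp
  [40,54): 14 bp
  [54,59): 5 bp
  [59,66): 7 bp
  [66,78): 12 bp
  [78,90): 12 bp
  [90,100): 10 bp
  [100,108): 8 bp
  [108,111): 3 bp
  [111,124): 13 bp
  [124,134): 10 bp

[3,5,5,7,8,9,10,10,11,12,12,13,14,15]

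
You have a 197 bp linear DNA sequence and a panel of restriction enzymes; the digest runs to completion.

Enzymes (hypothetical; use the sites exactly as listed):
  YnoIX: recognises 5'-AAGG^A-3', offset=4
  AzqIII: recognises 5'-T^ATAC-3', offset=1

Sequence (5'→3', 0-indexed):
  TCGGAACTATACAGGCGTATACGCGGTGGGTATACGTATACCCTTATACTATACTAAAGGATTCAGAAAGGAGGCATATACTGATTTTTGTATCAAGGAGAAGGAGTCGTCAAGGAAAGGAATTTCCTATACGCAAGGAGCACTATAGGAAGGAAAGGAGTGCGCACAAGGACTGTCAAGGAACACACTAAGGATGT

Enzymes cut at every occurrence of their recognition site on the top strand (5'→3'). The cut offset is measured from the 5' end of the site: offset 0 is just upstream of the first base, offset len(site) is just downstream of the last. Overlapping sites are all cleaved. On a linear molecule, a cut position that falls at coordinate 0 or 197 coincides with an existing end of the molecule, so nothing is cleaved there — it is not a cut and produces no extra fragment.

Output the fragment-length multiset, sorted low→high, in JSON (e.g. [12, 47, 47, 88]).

Per-enzyme occurrences:
  YnoIX (AAGGA, off=4): starts [56, 67, 94, 100, 111, 116, 134, 149, 154, 167, 177, 189] → cuts [60, 71, 98, 104, 115, 120, 138, 153, 158, 171, 181, 193]
  AzqIII (TATAC, off=1): starts [7, 17, 30, 36, 44, 49, 76, 127] → cuts [8, 18, 31, 37, 45, 50, 77, 128]

Pooled cuts: [8, 18, 31, 37, 45, 50, 60, 71, 77, 98, 104, 115, 120, 128, 138, 153, 158, 171, 181, 193]

Fragment lengths:
  [0,8): 8 bp
  [8,18): 10 bp
  [18,31): 13 bp
  [31,37): 6 bp
  [37,45): 8 bp
  [45,50): 5 bp
  [50,60): 10 bp
  [60,71): 11 bp
  [71,77): 6 bp
  [77,98): 21 bp
  [98,104): 6 bp
  [104,115): 11 bp
  [115,120): 5 bp
  [120,128): 8 bp
  [128,138): 10 bp
  [138,153): 15 bp
  [153,158): 5 bp
  [158,171): 13 bp
  [171,181): 10 bp
  [181,193): 12 bp
  [193,197): 4 bp

[4,5,5,5,6,6,6,8,8,8,10,10,10,10,11,11,12,13,13,15,21]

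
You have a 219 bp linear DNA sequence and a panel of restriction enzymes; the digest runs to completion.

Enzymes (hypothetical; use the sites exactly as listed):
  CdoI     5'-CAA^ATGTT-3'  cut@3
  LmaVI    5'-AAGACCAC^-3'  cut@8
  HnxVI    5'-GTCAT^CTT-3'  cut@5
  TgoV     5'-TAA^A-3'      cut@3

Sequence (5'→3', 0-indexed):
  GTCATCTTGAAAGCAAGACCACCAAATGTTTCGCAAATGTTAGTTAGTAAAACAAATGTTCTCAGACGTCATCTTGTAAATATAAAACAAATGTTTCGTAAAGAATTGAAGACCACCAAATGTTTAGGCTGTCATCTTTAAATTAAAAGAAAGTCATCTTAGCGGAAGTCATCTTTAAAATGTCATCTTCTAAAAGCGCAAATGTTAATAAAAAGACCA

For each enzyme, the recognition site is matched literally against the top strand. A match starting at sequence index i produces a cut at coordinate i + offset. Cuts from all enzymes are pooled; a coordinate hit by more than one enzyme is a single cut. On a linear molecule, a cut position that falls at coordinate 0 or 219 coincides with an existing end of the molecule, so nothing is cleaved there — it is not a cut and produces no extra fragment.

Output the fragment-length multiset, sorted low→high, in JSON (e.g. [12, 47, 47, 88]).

[3,3,5,5,5,5,6,6,6,7,7,8,8,8,10,11,11,11,14,15,15,16,17,17]

Site scan:
  CdoI CAAATGTT/3: at [22, 33, 52, 87, 116, 198] ⇒ [25, 36, 55, 90, 119, 201]
  LmaVI AAGACCAC/8: at [14, 108] ⇒ [22, 116]
  HnxVI GTCATCTT/5: at [0, 67, 130, 152, 167, 181] ⇒ [5, 72, 135, 157, 172, 186]
  TgoV TAAA/3: at [47, 76, 82, 98, 138, 143, 175, 190, 208] ⇒ [50, 79, 85, 101, 141, 146, 178, 193, 211]

Pooled cuts: [5, 22, 25, 36, 50, 55, 72, 79, 85, 90, 101, 116, 119, 135, 141, 146, 157, 172, 178, 186, 193, 201, 211]

Fragment lengths:
  [0,5): 5 bp
  [5,22): 17 bp
  [22,25): 3 bp
  [25,36): 11 bp
  [36,50): 14 bp
  [50,55): 5 bp
  [55,72): 17 bp
  [72,79): 7 bp
  [79,85): 6 bp
  [85,90): 5 bp
  [90,101): 11 bp
  [101,116): 15 bp
  [116,119): 3 bp
  [119,135): 16 bp
  [135,141): 6 bp
  [141,146): 5 bp
  [146,157): 11 bp
  [157,172): 15 bp
  [172,178): 6 bp
  [178,186): 8 bp
  [186,193): 7 bp
  [193,201): 8 bp
  [201,211): 10 bp
  [211,219): 8 bp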